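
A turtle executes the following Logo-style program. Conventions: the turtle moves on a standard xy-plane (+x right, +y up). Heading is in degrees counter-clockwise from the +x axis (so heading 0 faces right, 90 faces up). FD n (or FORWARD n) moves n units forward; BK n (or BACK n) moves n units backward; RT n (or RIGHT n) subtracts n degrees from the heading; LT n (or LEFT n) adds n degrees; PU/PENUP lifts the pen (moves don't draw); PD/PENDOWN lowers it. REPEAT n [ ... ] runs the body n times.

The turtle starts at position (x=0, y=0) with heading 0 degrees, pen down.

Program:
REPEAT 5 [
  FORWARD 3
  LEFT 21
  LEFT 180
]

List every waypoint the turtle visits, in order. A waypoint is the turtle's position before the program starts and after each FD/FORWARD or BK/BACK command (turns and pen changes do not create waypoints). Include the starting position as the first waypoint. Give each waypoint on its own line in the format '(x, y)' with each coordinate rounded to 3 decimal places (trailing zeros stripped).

Answer: (0, 0)
(3, 0)
(0.199, -1.075)
(2.429, 0.932)
(1.067, -1.741)
(1.38, 1.243)

Derivation:
Executing turtle program step by step:
Start: pos=(0,0), heading=0, pen down
REPEAT 5 [
  -- iteration 1/5 --
  FD 3: (0,0) -> (3,0) [heading=0, draw]
  LT 21: heading 0 -> 21
  LT 180: heading 21 -> 201
  -- iteration 2/5 --
  FD 3: (3,0) -> (0.199,-1.075) [heading=201, draw]
  LT 21: heading 201 -> 222
  LT 180: heading 222 -> 42
  -- iteration 3/5 --
  FD 3: (0.199,-1.075) -> (2.429,0.932) [heading=42, draw]
  LT 21: heading 42 -> 63
  LT 180: heading 63 -> 243
  -- iteration 4/5 --
  FD 3: (2.429,0.932) -> (1.067,-1.741) [heading=243, draw]
  LT 21: heading 243 -> 264
  LT 180: heading 264 -> 84
  -- iteration 5/5 --
  FD 3: (1.067,-1.741) -> (1.38,1.243) [heading=84, draw]
  LT 21: heading 84 -> 105
  LT 180: heading 105 -> 285
]
Final: pos=(1.38,1.243), heading=285, 5 segment(s) drawn
Waypoints (6 total):
(0, 0)
(3, 0)
(0.199, -1.075)
(2.429, 0.932)
(1.067, -1.741)
(1.38, 1.243)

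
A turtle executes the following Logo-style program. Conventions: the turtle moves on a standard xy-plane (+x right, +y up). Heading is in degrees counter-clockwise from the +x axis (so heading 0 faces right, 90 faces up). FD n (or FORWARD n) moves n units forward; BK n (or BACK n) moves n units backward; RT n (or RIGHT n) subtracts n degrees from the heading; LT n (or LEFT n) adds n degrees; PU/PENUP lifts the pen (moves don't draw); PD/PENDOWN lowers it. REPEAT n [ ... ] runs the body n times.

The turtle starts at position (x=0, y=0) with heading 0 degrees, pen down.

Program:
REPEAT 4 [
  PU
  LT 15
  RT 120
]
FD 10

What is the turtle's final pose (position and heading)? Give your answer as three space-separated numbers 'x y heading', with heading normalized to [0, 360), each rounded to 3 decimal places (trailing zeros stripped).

Executing turtle program step by step:
Start: pos=(0,0), heading=0, pen down
REPEAT 4 [
  -- iteration 1/4 --
  PU: pen up
  LT 15: heading 0 -> 15
  RT 120: heading 15 -> 255
  -- iteration 2/4 --
  PU: pen up
  LT 15: heading 255 -> 270
  RT 120: heading 270 -> 150
  -- iteration 3/4 --
  PU: pen up
  LT 15: heading 150 -> 165
  RT 120: heading 165 -> 45
  -- iteration 4/4 --
  PU: pen up
  LT 15: heading 45 -> 60
  RT 120: heading 60 -> 300
]
FD 10: (0,0) -> (5,-8.66) [heading=300, move]
Final: pos=(5,-8.66), heading=300, 0 segment(s) drawn

Answer: 5 -8.66 300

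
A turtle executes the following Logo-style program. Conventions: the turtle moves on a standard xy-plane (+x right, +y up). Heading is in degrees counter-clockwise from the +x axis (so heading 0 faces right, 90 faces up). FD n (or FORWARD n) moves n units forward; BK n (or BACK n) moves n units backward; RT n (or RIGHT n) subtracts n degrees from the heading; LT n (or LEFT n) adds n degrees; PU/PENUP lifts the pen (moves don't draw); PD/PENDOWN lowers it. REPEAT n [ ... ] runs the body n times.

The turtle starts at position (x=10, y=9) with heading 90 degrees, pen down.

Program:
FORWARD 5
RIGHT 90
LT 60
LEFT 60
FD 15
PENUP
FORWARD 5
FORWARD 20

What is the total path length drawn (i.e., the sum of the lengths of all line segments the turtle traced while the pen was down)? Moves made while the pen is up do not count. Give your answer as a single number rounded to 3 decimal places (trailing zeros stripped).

Executing turtle program step by step:
Start: pos=(10,9), heading=90, pen down
FD 5: (10,9) -> (10,14) [heading=90, draw]
RT 90: heading 90 -> 0
LT 60: heading 0 -> 60
LT 60: heading 60 -> 120
FD 15: (10,14) -> (2.5,26.99) [heading=120, draw]
PU: pen up
FD 5: (2.5,26.99) -> (0,31.321) [heading=120, move]
FD 20: (0,31.321) -> (-10,48.641) [heading=120, move]
Final: pos=(-10,48.641), heading=120, 2 segment(s) drawn

Segment lengths:
  seg 1: (10,9) -> (10,14), length = 5
  seg 2: (10,14) -> (2.5,26.99), length = 15
Total = 20

Answer: 20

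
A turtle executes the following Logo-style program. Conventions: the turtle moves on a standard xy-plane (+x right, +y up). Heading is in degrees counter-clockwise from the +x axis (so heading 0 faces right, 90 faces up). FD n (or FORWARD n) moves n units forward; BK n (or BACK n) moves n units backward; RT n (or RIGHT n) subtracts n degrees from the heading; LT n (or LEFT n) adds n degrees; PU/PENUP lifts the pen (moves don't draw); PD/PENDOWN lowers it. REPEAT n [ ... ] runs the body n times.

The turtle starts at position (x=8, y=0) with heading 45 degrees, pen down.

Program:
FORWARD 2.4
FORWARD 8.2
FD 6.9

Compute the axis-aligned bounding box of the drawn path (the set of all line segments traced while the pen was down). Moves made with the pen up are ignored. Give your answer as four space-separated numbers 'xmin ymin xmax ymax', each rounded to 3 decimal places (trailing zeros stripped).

Answer: 8 0 20.374 12.374

Derivation:
Executing turtle program step by step:
Start: pos=(8,0), heading=45, pen down
FD 2.4: (8,0) -> (9.697,1.697) [heading=45, draw]
FD 8.2: (9.697,1.697) -> (15.495,7.495) [heading=45, draw]
FD 6.9: (15.495,7.495) -> (20.374,12.374) [heading=45, draw]
Final: pos=(20.374,12.374), heading=45, 3 segment(s) drawn

Segment endpoints: x in {8, 9.697, 15.495, 20.374}, y in {0, 1.697, 7.495, 12.374}
xmin=8, ymin=0, xmax=20.374, ymax=12.374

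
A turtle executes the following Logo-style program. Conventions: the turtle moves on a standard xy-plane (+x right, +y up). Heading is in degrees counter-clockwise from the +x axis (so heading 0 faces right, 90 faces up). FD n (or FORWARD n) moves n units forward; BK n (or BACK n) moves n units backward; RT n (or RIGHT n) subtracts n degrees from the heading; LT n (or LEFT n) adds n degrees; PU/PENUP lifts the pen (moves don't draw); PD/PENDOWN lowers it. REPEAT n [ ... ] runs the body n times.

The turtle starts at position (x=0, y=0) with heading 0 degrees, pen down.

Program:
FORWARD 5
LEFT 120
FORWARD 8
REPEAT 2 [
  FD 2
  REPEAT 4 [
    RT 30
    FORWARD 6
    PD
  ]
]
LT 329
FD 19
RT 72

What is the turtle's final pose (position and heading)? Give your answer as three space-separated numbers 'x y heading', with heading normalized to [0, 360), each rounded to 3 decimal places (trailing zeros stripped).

Executing turtle program step by step:
Start: pos=(0,0), heading=0, pen down
FD 5: (0,0) -> (5,0) [heading=0, draw]
LT 120: heading 0 -> 120
FD 8: (5,0) -> (1,6.928) [heading=120, draw]
REPEAT 2 [
  -- iteration 1/2 --
  FD 2: (1,6.928) -> (0,8.66) [heading=120, draw]
  REPEAT 4 [
    -- iteration 1/4 --
    RT 30: heading 120 -> 90
    FD 6: (0,8.66) -> (0,14.66) [heading=90, draw]
    PD: pen down
    -- iteration 2/4 --
    RT 30: heading 90 -> 60
    FD 6: (0,14.66) -> (3,19.856) [heading=60, draw]
    PD: pen down
    -- iteration 3/4 --
    RT 30: heading 60 -> 30
    FD 6: (3,19.856) -> (8.196,22.856) [heading=30, draw]
    PD: pen down
    -- iteration 4/4 --
    RT 30: heading 30 -> 0
    FD 6: (8.196,22.856) -> (14.196,22.856) [heading=0, draw]
    PD: pen down
  ]
  -- iteration 2/2 --
  FD 2: (14.196,22.856) -> (16.196,22.856) [heading=0, draw]
  REPEAT 4 [
    -- iteration 1/4 --
    RT 30: heading 0 -> 330
    FD 6: (16.196,22.856) -> (21.392,19.856) [heading=330, draw]
    PD: pen down
    -- iteration 2/4 --
    RT 30: heading 330 -> 300
    FD 6: (21.392,19.856) -> (24.392,14.66) [heading=300, draw]
    PD: pen down
    -- iteration 3/4 --
    RT 30: heading 300 -> 270
    FD 6: (24.392,14.66) -> (24.392,8.66) [heading=270, draw]
    PD: pen down
    -- iteration 4/4 --
    RT 30: heading 270 -> 240
    FD 6: (24.392,8.66) -> (21.392,3.464) [heading=240, draw]
    PD: pen down
  ]
]
LT 329: heading 240 -> 209
FD 19: (21.392,3.464) -> (4.775,-5.747) [heading=209, draw]
RT 72: heading 209 -> 137
Final: pos=(4.775,-5.747), heading=137, 13 segment(s) drawn

Answer: 4.775 -5.747 137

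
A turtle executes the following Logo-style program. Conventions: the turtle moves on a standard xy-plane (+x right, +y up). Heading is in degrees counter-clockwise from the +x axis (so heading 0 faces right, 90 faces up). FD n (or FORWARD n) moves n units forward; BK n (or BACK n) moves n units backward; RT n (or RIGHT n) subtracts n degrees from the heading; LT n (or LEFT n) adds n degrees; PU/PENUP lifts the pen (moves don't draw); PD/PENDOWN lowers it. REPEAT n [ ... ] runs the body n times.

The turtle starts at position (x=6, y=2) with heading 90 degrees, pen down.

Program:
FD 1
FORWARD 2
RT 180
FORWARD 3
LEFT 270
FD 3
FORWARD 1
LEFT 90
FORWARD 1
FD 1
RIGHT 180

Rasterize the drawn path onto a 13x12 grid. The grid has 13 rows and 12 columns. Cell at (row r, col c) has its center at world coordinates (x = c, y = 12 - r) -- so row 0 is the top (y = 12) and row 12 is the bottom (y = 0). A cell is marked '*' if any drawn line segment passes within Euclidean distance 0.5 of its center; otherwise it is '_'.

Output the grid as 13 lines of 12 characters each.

Answer: ____________
____________
____________
____________
____________
____________
____________
______*_____
______*_____
______*_____
__*****_____
__*_________
__*_________

Derivation:
Segment 0: (6,2) -> (6,3)
Segment 1: (6,3) -> (6,5)
Segment 2: (6,5) -> (6,2)
Segment 3: (6,2) -> (3,2)
Segment 4: (3,2) -> (2,2)
Segment 5: (2,2) -> (2,1)
Segment 6: (2,1) -> (2,0)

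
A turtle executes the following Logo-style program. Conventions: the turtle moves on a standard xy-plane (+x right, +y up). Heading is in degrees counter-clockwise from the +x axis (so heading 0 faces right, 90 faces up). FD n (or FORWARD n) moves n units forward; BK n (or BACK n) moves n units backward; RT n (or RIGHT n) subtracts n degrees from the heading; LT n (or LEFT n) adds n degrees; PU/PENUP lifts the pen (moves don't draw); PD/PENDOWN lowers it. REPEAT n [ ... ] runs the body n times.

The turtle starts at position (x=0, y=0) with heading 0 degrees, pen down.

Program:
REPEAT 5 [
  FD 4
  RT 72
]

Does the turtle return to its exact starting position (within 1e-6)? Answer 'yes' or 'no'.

Answer: yes

Derivation:
Executing turtle program step by step:
Start: pos=(0,0), heading=0, pen down
REPEAT 5 [
  -- iteration 1/5 --
  FD 4: (0,0) -> (4,0) [heading=0, draw]
  RT 72: heading 0 -> 288
  -- iteration 2/5 --
  FD 4: (4,0) -> (5.236,-3.804) [heading=288, draw]
  RT 72: heading 288 -> 216
  -- iteration 3/5 --
  FD 4: (5.236,-3.804) -> (2,-6.155) [heading=216, draw]
  RT 72: heading 216 -> 144
  -- iteration 4/5 --
  FD 4: (2,-6.155) -> (-1.236,-3.804) [heading=144, draw]
  RT 72: heading 144 -> 72
  -- iteration 5/5 --
  FD 4: (-1.236,-3.804) -> (0,0) [heading=72, draw]
  RT 72: heading 72 -> 0
]
Final: pos=(0,0), heading=0, 5 segment(s) drawn

Start position: (0, 0)
Final position: (0, 0)
Distance = 0; < 1e-6 -> CLOSED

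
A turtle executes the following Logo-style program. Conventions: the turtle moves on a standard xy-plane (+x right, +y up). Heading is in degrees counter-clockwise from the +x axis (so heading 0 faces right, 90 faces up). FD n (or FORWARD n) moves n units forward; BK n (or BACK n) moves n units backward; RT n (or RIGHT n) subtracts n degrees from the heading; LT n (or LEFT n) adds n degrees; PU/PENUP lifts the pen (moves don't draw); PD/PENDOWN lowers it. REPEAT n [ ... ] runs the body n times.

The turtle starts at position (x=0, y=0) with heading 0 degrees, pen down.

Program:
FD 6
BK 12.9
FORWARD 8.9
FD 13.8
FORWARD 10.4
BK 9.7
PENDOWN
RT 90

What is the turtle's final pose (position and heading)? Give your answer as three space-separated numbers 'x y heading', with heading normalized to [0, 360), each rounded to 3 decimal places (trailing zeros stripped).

Answer: 16.5 0 270

Derivation:
Executing turtle program step by step:
Start: pos=(0,0), heading=0, pen down
FD 6: (0,0) -> (6,0) [heading=0, draw]
BK 12.9: (6,0) -> (-6.9,0) [heading=0, draw]
FD 8.9: (-6.9,0) -> (2,0) [heading=0, draw]
FD 13.8: (2,0) -> (15.8,0) [heading=0, draw]
FD 10.4: (15.8,0) -> (26.2,0) [heading=0, draw]
BK 9.7: (26.2,0) -> (16.5,0) [heading=0, draw]
PD: pen down
RT 90: heading 0 -> 270
Final: pos=(16.5,0), heading=270, 6 segment(s) drawn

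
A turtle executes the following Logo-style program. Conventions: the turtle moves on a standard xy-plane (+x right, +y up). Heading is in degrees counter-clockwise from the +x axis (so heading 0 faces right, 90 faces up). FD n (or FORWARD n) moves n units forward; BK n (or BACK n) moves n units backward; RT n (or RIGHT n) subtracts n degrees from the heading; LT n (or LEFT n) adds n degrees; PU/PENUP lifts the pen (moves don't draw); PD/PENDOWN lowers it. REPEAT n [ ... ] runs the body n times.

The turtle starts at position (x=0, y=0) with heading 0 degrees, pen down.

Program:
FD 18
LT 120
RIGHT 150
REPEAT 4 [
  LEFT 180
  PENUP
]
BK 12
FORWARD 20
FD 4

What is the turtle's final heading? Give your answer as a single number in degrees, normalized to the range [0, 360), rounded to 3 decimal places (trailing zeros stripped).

Answer: 330

Derivation:
Executing turtle program step by step:
Start: pos=(0,0), heading=0, pen down
FD 18: (0,0) -> (18,0) [heading=0, draw]
LT 120: heading 0 -> 120
RT 150: heading 120 -> 330
REPEAT 4 [
  -- iteration 1/4 --
  LT 180: heading 330 -> 150
  PU: pen up
  -- iteration 2/4 --
  LT 180: heading 150 -> 330
  PU: pen up
  -- iteration 3/4 --
  LT 180: heading 330 -> 150
  PU: pen up
  -- iteration 4/4 --
  LT 180: heading 150 -> 330
  PU: pen up
]
BK 12: (18,0) -> (7.608,6) [heading=330, move]
FD 20: (7.608,6) -> (24.928,-4) [heading=330, move]
FD 4: (24.928,-4) -> (28.392,-6) [heading=330, move]
Final: pos=(28.392,-6), heading=330, 1 segment(s) drawn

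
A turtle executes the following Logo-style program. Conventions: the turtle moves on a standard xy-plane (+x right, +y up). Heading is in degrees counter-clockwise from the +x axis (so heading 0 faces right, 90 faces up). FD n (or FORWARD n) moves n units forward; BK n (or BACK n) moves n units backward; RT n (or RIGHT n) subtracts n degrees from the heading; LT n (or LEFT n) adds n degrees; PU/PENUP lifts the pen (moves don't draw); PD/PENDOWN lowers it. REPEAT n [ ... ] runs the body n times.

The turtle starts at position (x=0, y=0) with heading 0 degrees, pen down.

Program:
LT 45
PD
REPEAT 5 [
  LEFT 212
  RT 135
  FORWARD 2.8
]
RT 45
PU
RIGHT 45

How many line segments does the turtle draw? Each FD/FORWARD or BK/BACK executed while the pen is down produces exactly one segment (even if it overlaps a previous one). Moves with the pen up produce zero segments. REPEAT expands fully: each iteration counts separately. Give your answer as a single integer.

Answer: 5

Derivation:
Executing turtle program step by step:
Start: pos=(0,0), heading=0, pen down
LT 45: heading 0 -> 45
PD: pen down
REPEAT 5 [
  -- iteration 1/5 --
  LT 212: heading 45 -> 257
  RT 135: heading 257 -> 122
  FD 2.8: (0,0) -> (-1.484,2.375) [heading=122, draw]
  -- iteration 2/5 --
  LT 212: heading 122 -> 334
  RT 135: heading 334 -> 199
  FD 2.8: (-1.484,2.375) -> (-4.131,1.463) [heading=199, draw]
  -- iteration 3/5 --
  LT 212: heading 199 -> 51
  RT 135: heading 51 -> 276
  FD 2.8: (-4.131,1.463) -> (-3.839,-1.322) [heading=276, draw]
  -- iteration 4/5 --
  LT 212: heading 276 -> 128
  RT 135: heading 128 -> 353
  FD 2.8: (-3.839,-1.322) -> (-1.059,-1.663) [heading=353, draw]
  -- iteration 5/5 --
  LT 212: heading 353 -> 205
  RT 135: heading 205 -> 70
  FD 2.8: (-1.059,-1.663) -> (-0.102,0.968) [heading=70, draw]
]
RT 45: heading 70 -> 25
PU: pen up
RT 45: heading 25 -> 340
Final: pos=(-0.102,0.968), heading=340, 5 segment(s) drawn
Segments drawn: 5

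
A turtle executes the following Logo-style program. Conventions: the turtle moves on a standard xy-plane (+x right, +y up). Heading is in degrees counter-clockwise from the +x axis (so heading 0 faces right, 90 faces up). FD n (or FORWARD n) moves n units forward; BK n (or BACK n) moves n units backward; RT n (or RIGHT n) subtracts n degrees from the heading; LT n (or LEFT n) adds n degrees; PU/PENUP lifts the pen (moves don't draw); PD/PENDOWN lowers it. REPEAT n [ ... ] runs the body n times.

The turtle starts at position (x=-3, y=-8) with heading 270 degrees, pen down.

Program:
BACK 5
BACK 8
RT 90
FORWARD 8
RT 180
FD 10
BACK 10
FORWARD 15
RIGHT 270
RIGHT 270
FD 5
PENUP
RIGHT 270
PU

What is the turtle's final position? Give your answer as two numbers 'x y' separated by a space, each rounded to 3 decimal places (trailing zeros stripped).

Executing turtle program step by step:
Start: pos=(-3,-8), heading=270, pen down
BK 5: (-3,-8) -> (-3,-3) [heading=270, draw]
BK 8: (-3,-3) -> (-3,5) [heading=270, draw]
RT 90: heading 270 -> 180
FD 8: (-3,5) -> (-11,5) [heading=180, draw]
RT 180: heading 180 -> 0
FD 10: (-11,5) -> (-1,5) [heading=0, draw]
BK 10: (-1,5) -> (-11,5) [heading=0, draw]
FD 15: (-11,5) -> (4,5) [heading=0, draw]
RT 270: heading 0 -> 90
RT 270: heading 90 -> 180
FD 5: (4,5) -> (-1,5) [heading=180, draw]
PU: pen up
RT 270: heading 180 -> 270
PU: pen up
Final: pos=(-1,5), heading=270, 7 segment(s) drawn

Answer: -1 5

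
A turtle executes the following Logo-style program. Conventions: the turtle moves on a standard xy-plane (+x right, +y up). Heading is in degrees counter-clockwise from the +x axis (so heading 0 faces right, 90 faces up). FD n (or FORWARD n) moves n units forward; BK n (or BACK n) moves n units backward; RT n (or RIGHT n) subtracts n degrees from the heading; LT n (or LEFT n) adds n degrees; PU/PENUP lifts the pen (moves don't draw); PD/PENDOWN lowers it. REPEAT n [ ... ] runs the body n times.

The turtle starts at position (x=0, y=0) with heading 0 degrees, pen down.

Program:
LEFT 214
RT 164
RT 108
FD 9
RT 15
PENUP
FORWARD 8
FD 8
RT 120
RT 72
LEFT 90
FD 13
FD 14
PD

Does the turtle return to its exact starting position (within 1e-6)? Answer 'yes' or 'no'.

Executing turtle program step by step:
Start: pos=(0,0), heading=0, pen down
LT 214: heading 0 -> 214
RT 164: heading 214 -> 50
RT 108: heading 50 -> 302
FD 9: (0,0) -> (4.769,-7.632) [heading=302, draw]
RT 15: heading 302 -> 287
PU: pen up
FD 8: (4.769,-7.632) -> (7.108,-15.283) [heading=287, move]
FD 8: (7.108,-15.283) -> (9.447,-22.933) [heading=287, move]
RT 120: heading 287 -> 167
RT 72: heading 167 -> 95
LT 90: heading 95 -> 185
FD 13: (9.447,-22.933) -> (-3.503,-24.066) [heading=185, move]
FD 14: (-3.503,-24.066) -> (-17.45,-25.287) [heading=185, move]
PD: pen down
Final: pos=(-17.45,-25.287), heading=185, 1 segment(s) drawn

Start position: (0, 0)
Final position: (-17.45, -25.287)
Distance = 30.723; >= 1e-6 -> NOT closed

Answer: no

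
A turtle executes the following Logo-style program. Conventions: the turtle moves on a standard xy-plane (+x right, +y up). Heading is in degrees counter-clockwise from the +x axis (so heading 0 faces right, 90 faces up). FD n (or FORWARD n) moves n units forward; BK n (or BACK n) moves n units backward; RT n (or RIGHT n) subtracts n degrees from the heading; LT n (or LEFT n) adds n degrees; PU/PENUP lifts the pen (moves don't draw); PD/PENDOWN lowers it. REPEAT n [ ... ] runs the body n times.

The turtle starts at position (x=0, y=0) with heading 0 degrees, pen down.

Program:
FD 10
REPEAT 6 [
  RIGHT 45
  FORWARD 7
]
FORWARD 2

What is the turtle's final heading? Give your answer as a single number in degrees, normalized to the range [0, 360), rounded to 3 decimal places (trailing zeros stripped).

Answer: 90

Derivation:
Executing turtle program step by step:
Start: pos=(0,0), heading=0, pen down
FD 10: (0,0) -> (10,0) [heading=0, draw]
REPEAT 6 [
  -- iteration 1/6 --
  RT 45: heading 0 -> 315
  FD 7: (10,0) -> (14.95,-4.95) [heading=315, draw]
  -- iteration 2/6 --
  RT 45: heading 315 -> 270
  FD 7: (14.95,-4.95) -> (14.95,-11.95) [heading=270, draw]
  -- iteration 3/6 --
  RT 45: heading 270 -> 225
  FD 7: (14.95,-11.95) -> (10,-16.899) [heading=225, draw]
  -- iteration 4/6 --
  RT 45: heading 225 -> 180
  FD 7: (10,-16.899) -> (3,-16.899) [heading=180, draw]
  -- iteration 5/6 --
  RT 45: heading 180 -> 135
  FD 7: (3,-16.899) -> (-1.95,-11.95) [heading=135, draw]
  -- iteration 6/6 --
  RT 45: heading 135 -> 90
  FD 7: (-1.95,-11.95) -> (-1.95,-4.95) [heading=90, draw]
]
FD 2: (-1.95,-4.95) -> (-1.95,-2.95) [heading=90, draw]
Final: pos=(-1.95,-2.95), heading=90, 8 segment(s) drawn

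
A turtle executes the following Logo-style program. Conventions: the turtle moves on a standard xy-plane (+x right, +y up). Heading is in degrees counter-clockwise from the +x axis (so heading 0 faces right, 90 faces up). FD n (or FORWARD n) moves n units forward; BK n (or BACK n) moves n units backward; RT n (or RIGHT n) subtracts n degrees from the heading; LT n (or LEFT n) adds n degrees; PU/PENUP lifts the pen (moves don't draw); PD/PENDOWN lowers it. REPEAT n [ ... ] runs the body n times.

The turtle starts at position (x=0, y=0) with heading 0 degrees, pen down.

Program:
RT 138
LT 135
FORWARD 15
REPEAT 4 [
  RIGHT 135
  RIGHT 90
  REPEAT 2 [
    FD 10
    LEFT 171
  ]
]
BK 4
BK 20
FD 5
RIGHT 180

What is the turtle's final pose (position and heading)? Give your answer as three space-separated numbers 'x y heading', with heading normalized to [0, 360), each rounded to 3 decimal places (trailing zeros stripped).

Executing turtle program step by step:
Start: pos=(0,0), heading=0, pen down
RT 138: heading 0 -> 222
LT 135: heading 222 -> 357
FD 15: (0,0) -> (14.979,-0.785) [heading=357, draw]
REPEAT 4 [
  -- iteration 1/4 --
  RT 135: heading 357 -> 222
  RT 90: heading 222 -> 132
  REPEAT 2 [
    -- iteration 1/2 --
    FD 10: (14.979,-0.785) -> (8.288,6.646) [heading=132, draw]
    LT 171: heading 132 -> 303
    -- iteration 2/2 --
    FD 10: (8.288,6.646) -> (13.735,-1.74) [heading=303, draw]
    LT 171: heading 303 -> 114
  ]
  -- iteration 2/4 --
  RT 135: heading 114 -> 339
  RT 90: heading 339 -> 249
  REPEAT 2 [
    -- iteration 1/2 --
    FD 10: (13.735,-1.74) -> (10.151,-11.076) [heading=249, draw]
    LT 171: heading 249 -> 60
    -- iteration 2/2 --
    FD 10: (10.151,-11.076) -> (15.151,-2.416) [heading=60, draw]
    LT 171: heading 60 -> 231
  ]
  -- iteration 3/4 --
  RT 135: heading 231 -> 96
  RT 90: heading 96 -> 6
  REPEAT 2 [
    -- iteration 1/2 --
    FD 10: (15.151,-2.416) -> (25.096,-1.371) [heading=6, draw]
    LT 171: heading 6 -> 177
    -- iteration 2/2 --
    FD 10: (25.096,-1.371) -> (15.11,-0.847) [heading=177, draw]
    LT 171: heading 177 -> 348
  ]
  -- iteration 4/4 --
  RT 135: heading 348 -> 213
  RT 90: heading 213 -> 123
  REPEAT 2 [
    -- iteration 1/2 --
    FD 10: (15.11,-0.847) -> (9.663,7.54) [heading=123, draw]
    LT 171: heading 123 -> 294
    -- iteration 2/2 --
    FD 10: (9.663,7.54) -> (13.731,-1.596) [heading=294, draw]
    LT 171: heading 294 -> 105
  ]
]
BK 4: (13.731,-1.596) -> (14.766,-5.46) [heading=105, draw]
BK 20: (14.766,-5.46) -> (19.942,-24.778) [heading=105, draw]
FD 5: (19.942,-24.778) -> (18.648,-19.949) [heading=105, draw]
RT 180: heading 105 -> 285
Final: pos=(18.648,-19.949), heading=285, 12 segment(s) drawn

Answer: 18.648 -19.949 285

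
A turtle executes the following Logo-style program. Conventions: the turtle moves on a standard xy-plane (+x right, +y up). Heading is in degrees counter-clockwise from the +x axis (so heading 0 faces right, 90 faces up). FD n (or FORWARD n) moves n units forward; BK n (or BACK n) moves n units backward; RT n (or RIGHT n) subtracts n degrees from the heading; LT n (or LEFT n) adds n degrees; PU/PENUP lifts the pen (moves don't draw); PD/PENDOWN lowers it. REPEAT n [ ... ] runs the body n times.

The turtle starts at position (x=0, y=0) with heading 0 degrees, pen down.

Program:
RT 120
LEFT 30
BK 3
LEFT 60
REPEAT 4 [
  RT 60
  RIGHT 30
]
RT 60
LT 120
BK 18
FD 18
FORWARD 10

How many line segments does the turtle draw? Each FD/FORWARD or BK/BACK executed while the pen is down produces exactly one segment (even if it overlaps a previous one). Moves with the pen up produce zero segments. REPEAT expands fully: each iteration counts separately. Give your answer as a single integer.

Executing turtle program step by step:
Start: pos=(0,0), heading=0, pen down
RT 120: heading 0 -> 240
LT 30: heading 240 -> 270
BK 3: (0,0) -> (0,3) [heading=270, draw]
LT 60: heading 270 -> 330
REPEAT 4 [
  -- iteration 1/4 --
  RT 60: heading 330 -> 270
  RT 30: heading 270 -> 240
  -- iteration 2/4 --
  RT 60: heading 240 -> 180
  RT 30: heading 180 -> 150
  -- iteration 3/4 --
  RT 60: heading 150 -> 90
  RT 30: heading 90 -> 60
  -- iteration 4/4 --
  RT 60: heading 60 -> 0
  RT 30: heading 0 -> 330
]
RT 60: heading 330 -> 270
LT 120: heading 270 -> 30
BK 18: (0,3) -> (-15.588,-6) [heading=30, draw]
FD 18: (-15.588,-6) -> (0,3) [heading=30, draw]
FD 10: (0,3) -> (8.66,8) [heading=30, draw]
Final: pos=(8.66,8), heading=30, 4 segment(s) drawn
Segments drawn: 4

Answer: 4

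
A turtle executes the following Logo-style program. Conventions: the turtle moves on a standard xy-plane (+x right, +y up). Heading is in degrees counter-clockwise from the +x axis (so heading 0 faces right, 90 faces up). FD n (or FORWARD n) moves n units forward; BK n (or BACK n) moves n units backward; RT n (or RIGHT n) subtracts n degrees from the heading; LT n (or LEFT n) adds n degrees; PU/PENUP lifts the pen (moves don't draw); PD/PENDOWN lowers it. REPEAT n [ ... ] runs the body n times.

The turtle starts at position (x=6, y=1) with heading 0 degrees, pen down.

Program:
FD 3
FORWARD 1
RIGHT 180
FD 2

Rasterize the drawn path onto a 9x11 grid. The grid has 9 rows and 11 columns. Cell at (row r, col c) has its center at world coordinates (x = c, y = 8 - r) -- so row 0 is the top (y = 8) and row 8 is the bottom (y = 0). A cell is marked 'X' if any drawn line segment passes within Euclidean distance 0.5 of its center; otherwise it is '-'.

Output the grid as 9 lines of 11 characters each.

Segment 0: (6,1) -> (9,1)
Segment 1: (9,1) -> (10,1)
Segment 2: (10,1) -> (8,1)

Answer: -----------
-----------
-----------
-----------
-----------
-----------
-----------
------XXXXX
-----------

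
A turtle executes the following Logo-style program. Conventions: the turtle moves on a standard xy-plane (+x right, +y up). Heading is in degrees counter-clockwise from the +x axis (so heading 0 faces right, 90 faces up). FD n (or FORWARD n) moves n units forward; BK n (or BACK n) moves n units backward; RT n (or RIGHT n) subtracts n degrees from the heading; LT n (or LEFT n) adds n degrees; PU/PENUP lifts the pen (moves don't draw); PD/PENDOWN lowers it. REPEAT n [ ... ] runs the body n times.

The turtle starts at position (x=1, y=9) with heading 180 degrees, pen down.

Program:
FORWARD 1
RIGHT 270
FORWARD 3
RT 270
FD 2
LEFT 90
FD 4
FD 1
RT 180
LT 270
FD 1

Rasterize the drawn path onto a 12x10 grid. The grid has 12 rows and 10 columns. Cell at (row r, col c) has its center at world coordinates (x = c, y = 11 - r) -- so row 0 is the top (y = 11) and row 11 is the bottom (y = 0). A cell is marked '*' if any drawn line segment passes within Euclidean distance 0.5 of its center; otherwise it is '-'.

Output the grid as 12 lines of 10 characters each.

Segment 0: (1,9) -> (0,9)
Segment 1: (0,9) -> (0,6)
Segment 2: (0,6) -> (2,6)
Segment 3: (2,6) -> (2,10)
Segment 4: (2,10) -> (2,11)
Segment 5: (2,11) -> (1,11)

Answer: -**-------
--*-------
***-------
*-*-------
*-*-------
***-------
----------
----------
----------
----------
----------
----------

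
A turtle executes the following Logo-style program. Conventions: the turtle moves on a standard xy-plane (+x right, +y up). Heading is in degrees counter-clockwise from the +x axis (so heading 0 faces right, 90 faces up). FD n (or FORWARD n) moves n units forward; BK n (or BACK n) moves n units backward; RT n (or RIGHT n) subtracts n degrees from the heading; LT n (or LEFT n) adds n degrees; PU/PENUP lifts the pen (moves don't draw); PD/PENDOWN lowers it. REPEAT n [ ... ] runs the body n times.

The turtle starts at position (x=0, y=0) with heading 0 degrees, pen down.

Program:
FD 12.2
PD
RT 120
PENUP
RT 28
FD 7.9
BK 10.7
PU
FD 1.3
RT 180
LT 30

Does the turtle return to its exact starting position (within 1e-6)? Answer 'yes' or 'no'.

Executing turtle program step by step:
Start: pos=(0,0), heading=0, pen down
FD 12.2: (0,0) -> (12.2,0) [heading=0, draw]
PD: pen down
RT 120: heading 0 -> 240
PU: pen up
RT 28: heading 240 -> 212
FD 7.9: (12.2,0) -> (5.5,-4.186) [heading=212, move]
BK 10.7: (5.5,-4.186) -> (14.575,1.484) [heading=212, move]
PU: pen up
FD 1.3: (14.575,1.484) -> (13.472,0.795) [heading=212, move]
RT 180: heading 212 -> 32
LT 30: heading 32 -> 62
Final: pos=(13.472,0.795), heading=62, 1 segment(s) drawn

Start position: (0, 0)
Final position: (13.472, 0.795)
Distance = 13.496; >= 1e-6 -> NOT closed

Answer: no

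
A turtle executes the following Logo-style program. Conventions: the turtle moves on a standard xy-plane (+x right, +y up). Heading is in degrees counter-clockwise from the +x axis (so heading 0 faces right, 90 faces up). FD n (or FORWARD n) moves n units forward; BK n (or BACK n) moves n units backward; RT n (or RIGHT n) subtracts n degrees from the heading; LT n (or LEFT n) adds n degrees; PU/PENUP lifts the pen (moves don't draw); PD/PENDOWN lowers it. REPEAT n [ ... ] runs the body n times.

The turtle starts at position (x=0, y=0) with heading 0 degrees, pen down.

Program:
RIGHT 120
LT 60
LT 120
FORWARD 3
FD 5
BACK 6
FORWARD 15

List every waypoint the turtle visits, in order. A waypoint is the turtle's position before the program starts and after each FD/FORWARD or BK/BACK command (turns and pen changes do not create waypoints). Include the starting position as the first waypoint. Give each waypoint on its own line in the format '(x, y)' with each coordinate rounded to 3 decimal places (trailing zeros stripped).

Answer: (0, 0)
(1.5, 2.598)
(4, 6.928)
(1, 1.732)
(8.5, 14.722)

Derivation:
Executing turtle program step by step:
Start: pos=(0,0), heading=0, pen down
RT 120: heading 0 -> 240
LT 60: heading 240 -> 300
LT 120: heading 300 -> 60
FD 3: (0,0) -> (1.5,2.598) [heading=60, draw]
FD 5: (1.5,2.598) -> (4,6.928) [heading=60, draw]
BK 6: (4,6.928) -> (1,1.732) [heading=60, draw]
FD 15: (1,1.732) -> (8.5,14.722) [heading=60, draw]
Final: pos=(8.5,14.722), heading=60, 4 segment(s) drawn
Waypoints (5 total):
(0, 0)
(1.5, 2.598)
(4, 6.928)
(1, 1.732)
(8.5, 14.722)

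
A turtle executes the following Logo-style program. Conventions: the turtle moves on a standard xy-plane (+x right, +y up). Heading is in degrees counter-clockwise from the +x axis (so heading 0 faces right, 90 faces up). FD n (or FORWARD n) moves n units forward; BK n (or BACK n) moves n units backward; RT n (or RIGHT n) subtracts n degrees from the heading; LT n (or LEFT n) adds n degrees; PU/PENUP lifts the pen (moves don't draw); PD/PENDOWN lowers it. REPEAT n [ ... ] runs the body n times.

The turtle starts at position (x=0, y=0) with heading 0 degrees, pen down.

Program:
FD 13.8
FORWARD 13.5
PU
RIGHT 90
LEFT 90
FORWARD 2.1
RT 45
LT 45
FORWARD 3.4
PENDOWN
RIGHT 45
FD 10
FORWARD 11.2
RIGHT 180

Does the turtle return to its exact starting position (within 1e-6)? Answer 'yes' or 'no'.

Executing turtle program step by step:
Start: pos=(0,0), heading=0, pen down
FD 13.8: (0,0) -> (13.8,0) [heading=0, draw]
FD 13.5: (13.8,0) -> (27.3,0) [heading=0, draw]
PU: pen up
RT 90: heading 0 -> 270
LT 90: heading 270 -> 0
FD 2.1: (27.3,0) -> (29.4,0) [heading=0, move]
RT 45: heading 0 -> 315
LT 45: heading 315 -> 0
FD 3.4: (29.4,0) -> (32.8,0) [heading=0, move]
PD: pen down
RT 45: heading 0 -> 315
FD 10: (32.8,0) -> (39.871,-7.071) [heading=315, draw]
FD 11.2: (39.871,-7.071) -> (47.791,-14.991) [heading=315, draw]
RT 180: heading 315 -> 135
Final: pos=(47.791,-14.991), heading=135, 4 segment(s) drawn

Start position: (0, 0)
Final position: (47.791, -14.991)
Distance = 50.087; >= 1e-6 -> NOT closed

Answer: no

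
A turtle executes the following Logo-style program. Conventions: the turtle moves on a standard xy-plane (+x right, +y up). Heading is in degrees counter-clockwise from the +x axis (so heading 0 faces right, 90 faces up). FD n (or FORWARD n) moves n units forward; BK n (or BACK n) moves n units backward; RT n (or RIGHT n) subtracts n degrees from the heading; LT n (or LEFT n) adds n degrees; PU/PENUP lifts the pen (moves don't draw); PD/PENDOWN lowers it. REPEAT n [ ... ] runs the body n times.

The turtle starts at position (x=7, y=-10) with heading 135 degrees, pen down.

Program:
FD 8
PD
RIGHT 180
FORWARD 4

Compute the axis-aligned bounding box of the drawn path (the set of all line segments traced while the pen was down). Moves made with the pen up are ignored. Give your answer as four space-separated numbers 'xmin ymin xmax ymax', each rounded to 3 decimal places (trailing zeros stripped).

Executing turtle program step by step:
Start: pos=(7,-10), heading=135, pen down
FD 8: (7,-10) -> (1.343,-4.343) [heading=135, draw]
PD: pen down
RT 180: heading 135 -> 315
FD 4: (1.343,-4.343) -> (4.172,-7.172) [heading=315, draw]
Final: pos=(4.172,-7.172), heading=315, 2 segment(s) drawn

Segment endpoints: x in {1.343, 4.172, 7}, y in {-10, -7.172, -4.343}
xmin=1.343, ymin=-10, xmax=7, ymax=-4.343

Answer: 1.343 -10 7 -4.343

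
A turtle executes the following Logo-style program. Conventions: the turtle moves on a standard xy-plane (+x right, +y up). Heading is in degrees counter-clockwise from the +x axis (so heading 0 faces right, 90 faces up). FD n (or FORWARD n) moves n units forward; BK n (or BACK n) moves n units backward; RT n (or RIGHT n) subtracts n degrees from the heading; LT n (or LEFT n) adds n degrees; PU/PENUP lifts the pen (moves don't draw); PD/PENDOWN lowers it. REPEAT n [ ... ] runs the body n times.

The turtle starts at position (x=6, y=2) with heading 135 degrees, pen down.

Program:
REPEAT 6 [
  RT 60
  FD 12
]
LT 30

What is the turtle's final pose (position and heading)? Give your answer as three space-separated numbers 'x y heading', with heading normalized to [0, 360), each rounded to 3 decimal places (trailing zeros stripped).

Executing turtle program step by step:
Start: pos=(6,2), heading=135, pen down
REPEAT 6 [
  -- iteration 1/6 --
  RT 60: heading 135 -> 75
  FD 12: (6,2) -> (9.106,13.591) [heading=75, draw]
  -- iteration 2/6 --
  RT 60: heading 75 -> 15
  FD 12: (9.106,13.591) -> (20.697,16.697) [heading=15, draw]
  -- iteration 3/6 --
  RT 60: heading 15 -> 315
  FD 12: (20.697,16.697) -> (29.182,8.212) [heading=315, draw]
  -- iteration 4/6 --
  RT 60: heading 315 -> 255
  FD 12: (29.182,8.212) -> (26.076,-3.379) [heading=255, draw]
  -- iteration 5/6 --
  RT 60: heading 255 -> 195
  FD 12: (26.076,-3.379) -> (14.485,-6.485) [heading=195, draw]
  -- iteration 6/6 --
  RT 60: heading 195 -> 135
  FD 12: (14.485,-6.485) -> (6,2) [heading=135, draw]
]
LT 30: heading 135 -> 165
Final: pos=(6,2), heading=165, 6 segment(s) drawn

Answer: 6 2 165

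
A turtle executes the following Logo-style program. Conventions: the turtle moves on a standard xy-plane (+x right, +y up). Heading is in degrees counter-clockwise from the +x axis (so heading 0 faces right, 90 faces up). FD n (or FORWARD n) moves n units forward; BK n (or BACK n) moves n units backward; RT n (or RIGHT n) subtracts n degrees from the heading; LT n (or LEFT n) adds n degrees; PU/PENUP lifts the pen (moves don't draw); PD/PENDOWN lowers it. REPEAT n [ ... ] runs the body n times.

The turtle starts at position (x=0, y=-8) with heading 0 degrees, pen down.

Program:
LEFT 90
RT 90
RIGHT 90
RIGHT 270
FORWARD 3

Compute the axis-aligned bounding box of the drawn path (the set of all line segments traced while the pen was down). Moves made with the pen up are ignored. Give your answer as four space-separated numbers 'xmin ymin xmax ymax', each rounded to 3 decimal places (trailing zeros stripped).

Executing turtle program step by step:
Start: pos=(0,-8), heading=0, pen down
LT 90: heading 0 -> 90
RT 90: heading 90 -> 0
RT 90: heading 0 -> 270
RT 270: heading 270 -> 0
FD 3: (0,-8) -> (3,-8) [heading=0, draw]
Final: pos=(3,-8), heading=0, 1 segment(s) drawn

Segment endpoints: x in {0, 3}, y in {-8, -8}
xmin=0, ymin=-8, xmax=3, ymax=-8

Answer: 0 -8 3 -8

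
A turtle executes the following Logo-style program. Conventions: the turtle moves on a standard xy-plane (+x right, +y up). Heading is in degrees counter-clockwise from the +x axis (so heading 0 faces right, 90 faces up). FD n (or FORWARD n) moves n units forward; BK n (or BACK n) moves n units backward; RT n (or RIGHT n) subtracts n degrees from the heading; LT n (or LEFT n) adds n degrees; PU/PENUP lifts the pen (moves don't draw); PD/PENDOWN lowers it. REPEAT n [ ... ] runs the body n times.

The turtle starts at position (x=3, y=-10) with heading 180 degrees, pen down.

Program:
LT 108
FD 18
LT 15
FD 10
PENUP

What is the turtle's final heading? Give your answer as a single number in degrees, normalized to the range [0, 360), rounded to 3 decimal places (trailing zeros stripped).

Answer: 303

Derivation:
Executing turtle program step by step:
Start: pos=(3,-10), heading=180, pen down
LT 108: heading 180 -> 288
FD 18: (3,-10) -> (8.562,-27.119) [heading=288, draw]
LT 15: heading 288 -> 303
FD 10: (8.562,-27.119) -> (14.009,-35.506) [heading=303, draw]
PU: pen up
Final: pos=(14.009,-35.506), heading=303, 2 segment(s) drawn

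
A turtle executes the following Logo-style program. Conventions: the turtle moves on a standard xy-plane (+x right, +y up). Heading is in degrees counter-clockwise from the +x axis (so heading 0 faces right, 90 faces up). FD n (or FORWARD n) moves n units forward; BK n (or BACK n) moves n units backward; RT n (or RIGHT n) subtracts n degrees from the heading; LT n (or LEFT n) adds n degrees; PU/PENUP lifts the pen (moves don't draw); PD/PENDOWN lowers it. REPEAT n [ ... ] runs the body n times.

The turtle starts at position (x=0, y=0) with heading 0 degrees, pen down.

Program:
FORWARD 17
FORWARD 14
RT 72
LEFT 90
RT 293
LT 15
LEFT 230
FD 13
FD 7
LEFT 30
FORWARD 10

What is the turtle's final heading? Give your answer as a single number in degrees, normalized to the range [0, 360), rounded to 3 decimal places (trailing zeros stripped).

Answer: 0

Derivation:
Executing turtle program step by step:
Start: pos=(0,0), heading=0, pen down
FD 17: (0,0) -> (17,0) [heading=0, draw]
FD 14: (17,0) -> (31,0) [heading=0, draw]
RT 72: heading 0 -> 288
LT 90: heading 288 -> 18
RT 293: heading 18 -> 85
LT 15: heading 85 -> 100
LT 230: heading 100 -> 330
FD 13: (31,0) -> (42.258,-6.5) [heading=330, draw]
FD 7: (42.258,-6.5) -> (48.321,-10) [heading=330, draw]
LT 30: heading 330 -> 0
FD 10: (48.321,-10) -> (58.321,-10) [heading=0, draw]
Final: pos=(58.321,-10), heading=0, 5 segment(s) drawn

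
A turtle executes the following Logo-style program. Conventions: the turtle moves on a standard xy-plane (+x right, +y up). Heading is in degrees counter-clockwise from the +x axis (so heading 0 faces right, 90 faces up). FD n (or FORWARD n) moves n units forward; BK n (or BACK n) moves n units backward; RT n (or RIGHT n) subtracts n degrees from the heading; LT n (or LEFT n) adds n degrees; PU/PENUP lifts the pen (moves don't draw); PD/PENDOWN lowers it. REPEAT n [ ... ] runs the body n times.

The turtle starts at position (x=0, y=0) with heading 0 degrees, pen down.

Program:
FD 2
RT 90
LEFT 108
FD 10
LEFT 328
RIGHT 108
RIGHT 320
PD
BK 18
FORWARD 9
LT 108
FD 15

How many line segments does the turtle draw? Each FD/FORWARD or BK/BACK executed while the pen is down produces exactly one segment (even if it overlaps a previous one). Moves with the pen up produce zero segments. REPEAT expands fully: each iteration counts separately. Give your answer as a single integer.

Executing turtle program step by step:
Start: pos=(0,0), heading=0, pen down
FD 2: (0,0) -> (2,0) [heading=0, draw]
RT 90: heading 0 -> 270
LT 108: heading 270 -> 18
FD 10: (2,0) -> (11.511,3.09) [heading=18, draw]
LT 328: heading 18 -> 346
RT 108: heading 346 -> 238
RT 320: heading 238 -> 278
PD: pen down
BK 18: (11.511,3.09) -> (9.005,20.915) [heading=278, draw]
FD 9: (9.005,20.915) -> (10.258,12.003) [heading=278, draw]
LT 108: heading 278 -> 26
FD 15: (10.258,12.003) -> (23.74,18.578) [heading=26, draw]
Final: pos=(23.74,18.578), heading=26, 5 segment(s) drawn
Segments drawn: 5

Answer: 5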